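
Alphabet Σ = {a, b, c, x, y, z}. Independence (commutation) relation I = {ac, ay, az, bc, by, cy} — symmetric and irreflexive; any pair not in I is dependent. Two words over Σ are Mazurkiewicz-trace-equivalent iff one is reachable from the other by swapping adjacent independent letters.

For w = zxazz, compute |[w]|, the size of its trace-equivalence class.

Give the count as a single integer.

3

drop 0:z onto floor
drop 1:x onto {0:z}
drop 2:a onto {1:x}
drop 3:z onto {1:x}
drop 4:z onto {3:z}
ground layer = {0:z}
drop-orders for the pieces not yet dropped (sum over which currently-grounded one goes next):
  1 to go: {2} 1  {4} 1
  2 to go: {2,4} 2  {3,4} 1
  3 to go: {2,3,4} 3
  if 0:z drops first: 3 orders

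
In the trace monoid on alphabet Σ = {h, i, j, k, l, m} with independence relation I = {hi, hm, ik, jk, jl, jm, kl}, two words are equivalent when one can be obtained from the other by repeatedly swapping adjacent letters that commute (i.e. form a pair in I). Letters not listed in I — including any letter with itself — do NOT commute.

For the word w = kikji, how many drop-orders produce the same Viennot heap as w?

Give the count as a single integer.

10

piece 0:k — minimal
piece 1:i — minimal
piece 2:k rests on {0:k}
piece 3:j rests on {1:i}
piece 4:i rests on {3:j}
minimal pieces: {0:k, 1:i}
ways to finish when only these pieces remain (= sum over removing one remaining piece with nothing left below it):
  1 left: {2}→1  {4}→1
  2 left: {0,2}→1  {2,4}→2  {3,4}→1
  3 left: {0,2,4}→3  {1,3,4}→1  {2,3,4}→3
  placing 0:k first → 4 extensions
  placing 1:i first → 6 extensions
total linear extensions = 10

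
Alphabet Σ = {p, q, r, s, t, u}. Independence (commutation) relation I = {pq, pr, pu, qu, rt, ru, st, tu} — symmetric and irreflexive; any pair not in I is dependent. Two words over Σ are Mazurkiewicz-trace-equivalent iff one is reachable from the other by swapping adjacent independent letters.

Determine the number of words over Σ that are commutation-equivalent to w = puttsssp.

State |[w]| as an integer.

25

piece 0:p — minimal
piece 1:u — minimal
piece 2:t rests on {0:p}
piece 3:t rests on {2:t}
piece 4:s rests on {0:p, 1:u}
piece 5:s rests on {4:s}
piece 6:s rests on {5:s}
piece 7:p rests on {3:t, 6:s}
minimal pieces: {0:p, 1:u}
ways to finish when only these pieces remain (= sum over removing one remaining piece with nothing left below it):
  1 left: {7}→1
  2 left: {3,7}→1  {6,7}→1
  3 left: {2,3,7}→1  {3,6,7}→2  {5,6,7}→1
  4 left: {2,3,6,7}→3  {3,5,6,7}→3  {4,5,6,7}→1
  5 left: {1,4,5,6,7}→1  {2,3,5,6,7}→6  {3,4,5,6,7}→4
  6 left: {1,3,4,5,6,7}→5  {2,3,4,5,6,7}→10
  placing 0:p first → 15 extensions
  placing 1:u first → 10 extensions
total linear extensions = 25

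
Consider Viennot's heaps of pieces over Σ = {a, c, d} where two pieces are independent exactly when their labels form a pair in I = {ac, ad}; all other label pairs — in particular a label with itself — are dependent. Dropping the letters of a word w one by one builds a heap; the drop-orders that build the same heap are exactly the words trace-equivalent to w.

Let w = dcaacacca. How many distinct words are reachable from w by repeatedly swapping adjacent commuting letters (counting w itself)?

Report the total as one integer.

126

#0=d has no predecessor
#1=c depends on [0:d]
#2=a has no predecessor
#3=a depends on [2:a]
#4=c depends on [1:c]
#5=a depends on [3:a]
#6=c depends on [4:c]
#7=c depends on [6:c]
#8=a depends on [5:a]
sources: [0:d, 2:a]
N(rest) = Σ N(rest − s) over sources s of rest; N(one piece) = 1:
  size 1 → [7]=1  [8]=1
  size 2 → [5,8]=1  [6,7]=1  [7,8]=2
  size 3 → [3,5,8]=1  [4,6,7]=1  [5,7,8]=3  [6,7,8]=3
  size 4 → [1,4,6,7]=1  [2,3,5,8]=1  [3,5,7,8]=4  [4,6,7,8]=4  [5,6,7,8]=6
  size 5 → [0,1,4,6,7]=1  [1,4,6,7,8]=5  [2,3,5,7,8]=5  [3,5,6,7,8]=10  [4,5,6,7,8]=10
  size 6 → [0,1,4,6,7,8]=6  [1,4,5,6,7,8]=15  [2,3,5,6,7,8]=15  [3,4,5,6,7,8]=20
  size 7 → [0,1,4,5,6,7,8]=21  [1,3,4,5,6,7,8]=35  [2,3,4,5,6,7,8]=35
  first=0(d) contributes 70
  first=2(a) contributes 56
|[w]| = 126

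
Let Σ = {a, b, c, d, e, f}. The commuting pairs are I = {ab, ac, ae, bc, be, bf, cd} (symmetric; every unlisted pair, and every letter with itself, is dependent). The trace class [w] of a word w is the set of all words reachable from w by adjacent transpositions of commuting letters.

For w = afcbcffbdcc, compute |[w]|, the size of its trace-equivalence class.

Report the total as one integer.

0(a) covers ∅
1(f) covers 0:a
2(c) covers 1:f
3(b) covers ∅
4(c) covers 2:c
5(f) covers 4:c
6(f) covers 5:f
7(b) covers 3:b
8(d) covers 6:f, 7:b
9(c) covers 6:f
10(c) covers 9:c
floor of heap: 0:a, 3:b
completions by unplaced set U, small U first (add the entries for U minus each lowest piece of U):
  |U|=1: {8}:1  {10}:1
  |U|=2: {7,8}:1  {8,10}:2  {9,10}:1
  |U|=3: {3,7,8}:1  {7,8,10}:3  {8,9,10}:3
  |U|=4: {3,7,8,10}:4  {6,8,9,10}:3  {7,8,9,10}:6
  |U|=5: {3,7,8,9,10}:10  {5,6,8,9,10}:3  {6,7,8,9,10}:9
  |U|=6: {3,6,7,8,9,10}:19  {4,5,6,8,9,10}:3  {5,6,7,8,9,10}:12
  |U|=7: {2,4,5,6,8,9,10}:3  {3,5,6,7,8,9,10}:31  {4,5,6,7,8,9,10}:15
  |U|=8: {1,2,4,5,6,8,9,10}:3  {2,4,5,6,7,8,9,10}:18  {3,4,5,6,7,8,9,10}:46
  |U|=9: {0,1,2,4,5,6,8,9,10}:3  {1,2,4,5,6,7,8,9,10}:21  {2,3,4,5,6,7,8,9,10}:64
  start at 0(a): 85
  start at 3(b): 24
sum over floor = 109

109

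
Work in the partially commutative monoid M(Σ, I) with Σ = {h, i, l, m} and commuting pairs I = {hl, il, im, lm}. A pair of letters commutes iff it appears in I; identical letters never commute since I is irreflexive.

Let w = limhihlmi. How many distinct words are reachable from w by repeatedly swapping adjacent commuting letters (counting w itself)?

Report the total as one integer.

144

drop 0:l onto floor
drop 1:i onto floor
drop 2:m onto floor
drop 3:h onto {1:i, 2:m}
drop 4:i onto {3:h}
drop 5:h onto {4:i}
drop 6:l onto {0:l}
drop 7:m onto {5:h}
drop 8:i onto {5:h}
ground layer = {0:l, 1:i, 2:m}
drop-orders for the pieces not yet dropped (sum over which currently-grounded one goes next):
  1 to go: {6} 1  {7} 1  {8} 1
  2 to go: {0,6} 1  {6,7} 2  {6,8} 2  {7,8} 2
  3 to go: {0,6,7} 3  {0,6,8} 3  {5,7,8} 2  {6,7,8} 6
  4 to go: {0,6,7,8} 12  {4,5,7,8} 2  {5,6,7,8} 8
  5 to go: {0,5,6,7,8} 20  {3,4,5,7,8} 2  {4,5,6,7,8} 10
  6 to go: {0,4,5,6,7,8} 30  {1,3,4,5,7,8} 2  {2,3,4,5,7,8} 2  {3,4,5,6,7,8} 12
  7 to go: {0,3,4,5,6,7,8} 42  {1,2,3,4,5,7,8} 4  {1,3,4,5,6,7,8} 14  {2,3,4,5,6,7,8} 14
  if 0:l drops first: 32 orders
  if 1:i drops first: 56 orders
  if 2:m drops first: 56 orders
heap linearizations: 144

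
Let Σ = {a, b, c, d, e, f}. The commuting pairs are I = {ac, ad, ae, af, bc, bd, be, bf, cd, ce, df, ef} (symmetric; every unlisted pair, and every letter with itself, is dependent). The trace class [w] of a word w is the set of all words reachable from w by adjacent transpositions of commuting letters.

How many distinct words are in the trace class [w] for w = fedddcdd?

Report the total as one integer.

drop 0:f onto floor
drop 1:e onto floor
drop 2:d onto {1:e}
drop 3:d onto {2:d}
drop 4:d onto {3:d}
drop 5:c onto {0:f}
drop 6:d onto {4:d}
drop 7:d onto {6:d}
ground layer = {0:f, 1:e}
drop-orders for the pieces not yet dropped (sum over which currently-grounded one goes next):
  1 to go: {5} 1  {7} 1
  2 to go: {0,5} 1  {5,7} 2  {6,7} 1
  3 to go: {0,5,7} 3  {4,6,7} 1  {5,6,7} 3
  4 to go: {0,5,6,7} 6  {3,4,6,7} 1  {4,5,6,7} 4
  5 to go: {0,4,5,6,7} 10  {2,3,4,6,7} 1  {3,4,5,6,7} 5
  6 to go: {0,3,4,5,6,7} 15  {1,2,3,4,6,7} 1  {2,3,4,5,6,7} 6
  if 0:f drops first: 7 orders
  if 1:e drops first: 21 orders
heap linearizations: 28

28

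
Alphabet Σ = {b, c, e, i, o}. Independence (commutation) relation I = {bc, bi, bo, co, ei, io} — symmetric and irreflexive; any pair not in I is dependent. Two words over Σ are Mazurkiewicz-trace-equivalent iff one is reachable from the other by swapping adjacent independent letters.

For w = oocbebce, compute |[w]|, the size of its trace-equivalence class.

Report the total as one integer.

drop 0:o onto floor
drop 1:o onto {0:o}
drop 2:c onto floor
drop 3:b onto floor
drop 4:e onto {1:o, 2:c, 3:b}
drop 5:b onto {4:e}
drop 6:c onto {4:e}
drop 7:e onto {5:b, 6:c}
ground layer = {0:o, 2:c, 3:b}
drop-orders for the pieces not yet dropped (sum over which currently-grounded one goes next):
  1 to go: {7} 1
  2 to go: {5,7} 1  {6,7} 1
  3 to go: {5,6,7} 2
  4 to go: {4,5,6,7} 2
  5 to go: {1,4,5,6,7} 2  {2,4,5,6,7} 2  {3,4,5,6,7} 2
  6 to go: {0,1,4,5,6,7} 2  {1,2,4,5,6,7} 4  {1,3,4,5,6,7} 4  {2,3,4,5,6,7} 4
  if 0:o drops first: 12 orders
  if 2:c drops first: 6 orders
  if 3:b drops first: 6 orders
heap linearizations: 24

24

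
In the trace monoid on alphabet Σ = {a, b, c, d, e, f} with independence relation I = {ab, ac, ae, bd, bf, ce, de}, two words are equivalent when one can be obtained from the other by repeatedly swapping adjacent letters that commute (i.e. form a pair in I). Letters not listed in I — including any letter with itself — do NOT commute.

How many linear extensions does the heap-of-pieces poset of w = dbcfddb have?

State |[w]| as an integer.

8

0(d) covers ∅
1(b) covers ∅
2(c) covers 0:d, 1:b
3(f) covers 2:c
4(d) covers 3:f
5(d) covers 4:d
6(b) covers 2:c
floor of heap: 0:d, 1:b
completions by unplaced set U, small U first (add the entries for U minus each lowest piece of U):
  |U|=1: {5}:1  {6}:1
  |U|=2: {4,5}:1  {5,6}:2
  |U|=3: {3,4,5}:1  {4,5,6}:3
  |U|=4: {3,4,5,6}:4
  |U|=5: {2,3,4,5,6}:4
  start at 0(d): 4
  start at 1(b): 4
sum over floor = 8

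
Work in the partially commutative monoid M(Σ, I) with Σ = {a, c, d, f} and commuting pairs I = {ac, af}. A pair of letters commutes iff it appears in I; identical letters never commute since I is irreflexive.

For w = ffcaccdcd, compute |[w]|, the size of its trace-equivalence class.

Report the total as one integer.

6

drop 0:f onto floor
drop 1:f onto {0:f}
drop 2:c onto {1:f}
drop 3:a onto floor
drop 4:c onto {2:c}
drop 5:c onto {4:c}
drop 6:d onto {3:a, 5:c}
drop 7:c onto {6:d}
drop 8:d onto {7:c}
ground layer = {0:f, 3:a}
drop-orders for the pieces not yet dropped (sum over which currently-grounded one goes next):
  1 to go: {8} 1
  2 to go: {7,8} 1
  3 to go: {6,7,8} 1
  4 to go: {3,6,7,8} 1  {5,6,7,8} 1
  5 to go: {3,5,6,7,8} 2  {4,5,6,7,8} 1
  6 to go: {2,4,5,6,7,8} 1  {3,4,5,6,7,8} 3
  7 to go: {1,2,4,5,6,7,8} 1  {2,3,4,5,6,7,8} 4
  if 0:f drops first: 5 orders
  if 3:a drops first: 1 orders
heap linearizations: 6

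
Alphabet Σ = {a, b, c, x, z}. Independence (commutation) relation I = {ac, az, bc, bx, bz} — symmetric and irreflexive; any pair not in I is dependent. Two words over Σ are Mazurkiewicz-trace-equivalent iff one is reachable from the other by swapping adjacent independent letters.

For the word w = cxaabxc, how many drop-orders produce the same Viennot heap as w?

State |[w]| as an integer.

3

piece 0:c — minimal
piece 1:x rests on {0:c}
piece 2:a rests on {1:x}
piece 3:a rests on {2:a}
piece 4:b rests on {3:a}
piece 5:x rests on {3:a}
piece 6:c rests on {5:x}
minimal pieces: {0:c}
ways to finish when only these pieces remain (= sum over removing one remaining piece with nothing left below it):
  1 left: {4}→1  {6}→1
  2 left: {4,6}→2  {5,6}→1
  3 left: {4,5,6}→3
  4 left: {3,4,5,6}→3
  5 left: {2,3,4,5,6}→3
  placing 0:c first → 3 extensions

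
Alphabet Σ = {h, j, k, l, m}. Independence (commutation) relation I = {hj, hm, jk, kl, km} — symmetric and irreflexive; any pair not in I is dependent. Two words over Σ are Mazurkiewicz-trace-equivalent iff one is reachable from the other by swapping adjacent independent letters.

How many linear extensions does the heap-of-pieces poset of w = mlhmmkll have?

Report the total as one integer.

12

drop 0:m onto floor
drop 1:l onto {0:m}
drop 2:h onto {1:l}
drop 3:m onto {1:l}
drop 4:m onto {3:m}
drop 5:k onto {2:h}
drop 6:l onto {2:h, 4:m}
drop 7:l onto {6:l}
ground layer = {0:m}
drop-orders for the pieces not yet dropped (sum over which currently-grounded one goes next):
  1 to go: {5} 1  {7} 1
  2 to go: {5,7} 2  {6,7} 1
  3 to go: {4,6,7} 1  {5,6,7} 3
  4 to go: {2,5,6,7} 3  {3,4,6,7} 1  {4,5,6,7} 4
  5 to go: {2,4,5,6,7} 7  {3,4,5,6,7} 5
  6 to go: {2,3,4,5,6,7} 12
  if 0:m drops first: 12 orders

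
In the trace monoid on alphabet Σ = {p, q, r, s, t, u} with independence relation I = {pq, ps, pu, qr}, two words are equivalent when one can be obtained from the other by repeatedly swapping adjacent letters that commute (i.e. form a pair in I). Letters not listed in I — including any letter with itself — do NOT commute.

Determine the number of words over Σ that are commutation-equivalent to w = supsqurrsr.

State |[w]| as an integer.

piece 0:s — minimal
piece 1:u rests on {0:s}
piece 2:p — minimal
piece 3:s rests on {1:u}
piece 4:q rests on {3:s}
piece 5:u rests on {4:q}
piece 6:r rests on {2:p, 5:u}
piece 7:r rests on {6:r}
piece 8:s rests on {7:r}
piece 9:r rests on {8:s}
minimal pieces: {0:s, 2:p}
ways to finish when only these pieces remain (= sum over removing one remaining piece with nothing left below it):
  1 left: {9}→1
  2 left: {8,9}→1
  3 left: {7,8,9}→1
  4 left: {6,7,8,9}→1
  5 left: {2,6,7,8,9}→1  {5,6,7,8,9}→1
  6 left: {2,5,6,7,8,9}→2  {4,5,6,7,8,9}→1
  7 left: {2,4,5,6,7,8,9}→3  {3,4,5,6,7,8,9}→1
  8 left: {1,3,4,5,6,7,8,9}→1  {2,3,4,5,6,7,8,9}→4
  placing 0:s first → 5 extensions
  placing 2:p first → 1 extensions
total linear extensions = 6

6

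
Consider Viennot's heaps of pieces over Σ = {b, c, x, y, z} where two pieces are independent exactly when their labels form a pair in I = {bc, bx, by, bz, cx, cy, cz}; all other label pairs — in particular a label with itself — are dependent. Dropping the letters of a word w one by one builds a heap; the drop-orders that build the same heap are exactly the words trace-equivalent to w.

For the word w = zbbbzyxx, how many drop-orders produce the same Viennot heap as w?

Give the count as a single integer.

0(z) covers ∅
1(b) covers ∅
2(b) covers 1:b
3(b) covers 2:b
4(z) covers 0:z
5(y) covers 4:z
6(x) covers 5:y
7(x) covers 6:x
floor of heap: 0:z, 1:b
completions by unplaced set U, small U first (add the entries for U minus each lowest piece of U):
  |U|=1: {3}:1  {7}:1
  |U|=2: {2,3}:1  {3,7}:2  {6,7}:1
  |U|=3: {1,2,3}:1  {2,3,7}:3  {3,6,7}:3  {5,6,7}:1
  |U|=4: {1,2,3,7}:4  {2,3,6,7}:6  {3,5,6,7}:4  {4,5,6,7}:1
  |U|=5: {0,4,5,6,7}:1  {1,2,3,6,7}:10  {2,3,5,6,7}:10  {3,4,5,6,7}:5
  |U|=6: {0,3,4,5,6,7}:6  {1,2,3,5,6,7}:20  {2,3,4,5,6,7}:15
  start at 0(z): 35
  start at 1(b): 21
sum over floor = 56

56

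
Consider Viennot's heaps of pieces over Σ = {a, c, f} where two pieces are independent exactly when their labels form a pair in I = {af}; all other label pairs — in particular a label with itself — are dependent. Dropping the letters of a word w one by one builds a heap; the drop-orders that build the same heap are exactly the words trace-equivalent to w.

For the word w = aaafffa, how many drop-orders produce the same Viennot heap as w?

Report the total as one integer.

piece 0:a — minimal
piece 1:a rests on {0:a}
piece 2:a rests on {1:a}
piece 3:f — minimal
piece 4:f rests on {3:f}
piece 5:f rests on {4:f}
piece 6:a rests on {2:a}
minimal pieces: {0:a, 3:f}
ways to finish when only these pieces remain (= sum over removing one remaining piece with nothing left below it):
  1 left: {5}→1  {6}→1
  2 left: {2,6}→1  {4,5}→1  {5,6}→2
  3 left: {1,2,6}→1  {2,5,6}→3  {3,4,5}→1  {4,5,6}→3
  4 left: {0,1,2,6}→1  {1,2,5,6}→4  {2,4,5,6}→6  {3,4,5,6}→4
  5 left: {0,1,2,5,6}→5  {1,2,4,5,6}→10  {2,3,4,5,6}→10
  placing 0:a first → 20 extensions
  placing 3:f first → 15 extensions
total linear extensions = 35

35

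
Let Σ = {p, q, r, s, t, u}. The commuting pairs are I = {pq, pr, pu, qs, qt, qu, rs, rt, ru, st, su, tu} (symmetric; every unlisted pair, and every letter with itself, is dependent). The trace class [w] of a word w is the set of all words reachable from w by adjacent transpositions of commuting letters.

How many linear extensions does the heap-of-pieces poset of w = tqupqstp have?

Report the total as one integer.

#0=t has no predecessor
#1=q has no predecessor
#2=u has no predecessor
#3=p depends on [0:t]
#4=q depends on [1:q]
#5=s depends on [3:p]
#6=t depends on [3:p]
#7=p depends on [5:s, 6:t]
sources: [0:t, 1:q, 2:u]
N(rest) = Σ N(rest − s) over sources s of rest; N(one piece) = 1:
  size 1 → [2]=1  [4]=1  [7]=1
  size 2 → [1,4]=1  [2,4]=2  [2,7]=2  [4,7]=2  [5,7]=1  [6,7]=1
  size 3 → [1,2,4]=3  [1,4,7]=3  [2,4,7]=6  [2,5,7]=3  [2,6,7]=3  [4,5,7]=3  [4,6,7]=3  [5,6,7]=2
  size 4 → [1,2,4,7]=12  [1,4,5,7]=6  [1,4,6,7]=6  [2,4,5,7]=12  [2,4,6,7]=12  [2,5,6,7]=8  [3,5,6,7]=2  [4,5,6,7]=8
  size 5 → [0,3,5,6,7]=2  [1,2,4,5,7]=30  [1,2,4,6,7]=30  [1,4,5,6,7]=20  [2,3,5,6,7]=10  [2,4,5,6,7]=40  [3,4,5,6,7]=10
  size 6 → [0,2,3,5,6,7]=12  [0,3,4,5,6,7]=12  [1,2,4,5,6,7]=120  [1,3,4,5,6,7]=30  [2,3,4,5,6,7]=60
  first=0(t) contributes 210
  first=1(q) contributes 84
  first=2(u) contributes 42
|[w]| = 336

336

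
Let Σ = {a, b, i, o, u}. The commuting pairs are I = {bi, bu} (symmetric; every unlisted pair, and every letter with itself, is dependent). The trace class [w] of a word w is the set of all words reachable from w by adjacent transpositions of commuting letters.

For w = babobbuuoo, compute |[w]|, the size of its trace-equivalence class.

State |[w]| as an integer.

6

#0=b has no predecessor
#1=a depends on [0:b]
#2=b depends on [1:a]
#3=o depends on [2:b]
#4=b depends on [3:o]
#5=b depends on [4:b]
#6=u depends on [3:o]
#7=u depends on [6:u]
#8=o depends on [5:b, 7:u]
#9=o depends on [8:o]
sources: [0:b]
N(rest) = Σ N(rest − s) over sources s of rest; N(one piece) = 1:
  size 1 → [9]=1
  size 2 → [8,9]=1
  size 3 → [5,8,9]=1  [7,8,9]=1
  size 4 → [4,5,8,9]=1  [5,7,8,9]=2  [6,7,8,9]=1
  size 5 → [4,5,7,8,9]=3  [5,6,7,8,9]=3
  size 6 → [4,5,6,7,8,9]=6
  size 7 → [3,4,5,6,7,8,9]=6
  size 8 → [2,3,4,5,6,7,8,9]=6
  first=0(b) contributes 6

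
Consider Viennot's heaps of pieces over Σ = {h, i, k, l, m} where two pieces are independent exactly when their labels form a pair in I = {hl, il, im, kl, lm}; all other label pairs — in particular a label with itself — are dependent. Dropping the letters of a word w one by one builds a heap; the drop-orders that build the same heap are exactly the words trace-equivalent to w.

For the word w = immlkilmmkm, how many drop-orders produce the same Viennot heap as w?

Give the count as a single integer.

495

drop 0:i onto floor
drop 1:m onto floor
drop 2:m onto {1:m}
drop 3:l onto floor
drop 4:k onto {0:i, 2:m}
drop 5:i onto {4:k}
drop 6:l onto {3:l}
drop 7:m onto {4:k}
drop 8:m onto {7:m}
drop 9:k onto {5:i, 8:m}
drop 10:m onto {9:k}
ground layer = {0:i, 1:m, 3:l}
drop-orders for the pieces not yet dropped (sum over which currently-grounded one goes next):
  1 to go: {6} 1  {10} 1
  2 to go: {3,6} 1  {6,10} 2  {9,10} 1
  3 to go: {3,6,10} 3  {5,9,10} 1  {6,9,10} 3  {8,9,10} 1
  4 to go: {3,6,9,10} 6  {5,6,9,10} 4  {5,8,9,10} 2  {6,8,9,10} 4  {7,8,9,10} 1
  5 to go: {3,5,6,9,10} 10  {3,6,8,9,10} 10  {5,6,8,9,10} 10  {5,7,8,9,10} 3  {6,7,8,9,10} 5
  6 to go: {3,5,6,8,9,10} 30  {3,6,7,8,9,10} 15  {4,5,7,8,9,10} 3  {5,6,7,8,9,10} 18
  7 to go: {0,4,5,7,8,9,10} 3  {2,4,5,7,8,9,10} 3  {3,5,6,7,8,9,10} 63  {4,5,6,7,8,9,10} 21
  8 to go: {0,2,4,5,7,8,9,10} 6  {0,4,5,6,7,8,9,10} 24  {1,2,4,5,7,8,9,10} 3  {2,4,5,6,7,8,9,10} 24  {3,4,5,6,7,8,9,10} 84
  9 to go: {0,1,2,4,5,7,8,9,10} 9  {0,2,4,5,6,7,8,9,10} 54  {0,3,4,5,6,7,8,9,10} 108  {1,2,4,5,6,7,8,9,10} 27  {2,3,4,5,6,7,8,9,10} 108
  if 0:i drops first: 135 orders
  if 1:m drops first: 270 orders
  if 3:l drops first: 90 orders
heap linearizations: 495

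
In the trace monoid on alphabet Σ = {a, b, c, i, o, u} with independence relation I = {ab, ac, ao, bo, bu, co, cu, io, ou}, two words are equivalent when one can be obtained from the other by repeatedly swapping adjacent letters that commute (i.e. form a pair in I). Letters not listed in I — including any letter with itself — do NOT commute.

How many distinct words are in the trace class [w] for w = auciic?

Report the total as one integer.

#0=a has no predecessor
#1=u depends on [0:a]
#2=c has no predecessor
#3=i depends on [1:u, 2:c]
#4=i depends on [3:i]
#5=c depends on [4:i]
sources: [0:a, 2:c]
N(rest) = Σ N(rest − s) over sources s of rest; N(one piece) = 1:
  size 1 → [5]=1
  size 2 → [4,5]=1
  size 3 → [3,4,5]=1
  size 4 → [1,3,4,5]=1  [2,3,4,5]=1
  first=0(a) contributes 2
  first=2(c) contributes 1
|[w]| = 3

3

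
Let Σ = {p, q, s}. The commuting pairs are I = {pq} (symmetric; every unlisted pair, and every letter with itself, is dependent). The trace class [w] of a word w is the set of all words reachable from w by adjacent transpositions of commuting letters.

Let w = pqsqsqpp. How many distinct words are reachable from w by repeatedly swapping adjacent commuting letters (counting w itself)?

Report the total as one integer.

6

0(p) covers ∅
1(q) covers ∅
2(s) covers 0:p, 1:q
3(q) covers 2:s
4(s) covers 3:q
5(q) covers 4:s
6(p) covers 4:s
7(p) covers 6:p
floor of heap: 0:p, 1:q
completions by unplaced set U, small U first (add the entries for U minus each lowest piece of U):
  |U|=1: {5}:1  {7}:1
  |U|=2: {5,7}:2  {6,7}:1
  |U|=3: {5,6,7}:3
  |U|=4: {4,5,6,7}:3
  |U|=5: {3,4,5,6,7}:3
  |U|=6: {2,3,4,5,6,7}:3
  start at 0(p): 3
  start at 1(q): 3
sum over floor = 6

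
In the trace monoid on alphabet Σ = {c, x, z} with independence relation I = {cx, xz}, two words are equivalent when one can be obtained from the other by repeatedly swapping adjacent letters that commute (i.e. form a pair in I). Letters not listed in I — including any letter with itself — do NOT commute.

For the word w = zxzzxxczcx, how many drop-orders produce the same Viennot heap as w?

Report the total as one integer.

210

0(z) covers ∅
1(x) covers ∅
2(z) covers 0:z
3(z) covers 2:z
4(x) covers 1:x
5(x) covers 4:x
6(c) covers 3:z
7(z) covers 6:c
8(c) covers 7:z
9(x) covers 5:x
floor of heap: 0:z, 1:x
completions by unplaced set U, small U first (add the entries for U minus each lowest piece of U):
  |U|=1: {8}:1  {9}:1
  |U|=2: {5,9}:1  {7,8}:1  {8,9}:2
  |U|=3: {4,5,9}:1  {5,8,9}:3  {6,7,8}:1  {7,8,9}:3
  |U|=4: {1,4,5,9}:1  {3,6,7,8}:1  {4,5,8,9}:4  {5,7,8,9}:6  {6,7,8,9}:4
  |U|=5: {1,4,5,8,9}:5  {2,3,6,7,8}:1  {3,6,7,8,9}:5  {4,5,7,8,9}:10  {5,6,7,8,9}:10
  |U|=6: {0,2,3,6,7,8}:1  {1,4,5,7,8,9}:15  {2,3,6,7,8,9}:6  {3,5,6,7,8,9}:15  {4,5,6,7,8,9}:20
  |U|=7: {0,2,3,6,7,8,9}:7  {1,4,5,6,7,8,9}:35  {2,3,5,6,7,8,9}:21  {3,4,5,6,7,8,9}:35
  |U|=8: {0,2,3,5,6,7,8,9}:28  {1,3,4,5,6,7,8,9}:70  {2,3,4,5,6,7,8,9}:56
  start at 0(z): 126
  start at 1(x): 84
sum over floor = 210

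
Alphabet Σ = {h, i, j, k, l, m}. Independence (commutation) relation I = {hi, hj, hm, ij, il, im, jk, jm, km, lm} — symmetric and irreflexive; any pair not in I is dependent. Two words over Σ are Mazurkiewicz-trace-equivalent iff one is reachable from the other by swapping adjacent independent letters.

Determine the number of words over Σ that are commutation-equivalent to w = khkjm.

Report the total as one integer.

drop 0:k onto floor
drop 1:h onto {0:k}
drop 2:k onto {1:h}
drop 3:j onto floor
drop 4:m onto floor
ground layer = {0:k, 3:j, 4:m}
drop-orders for the pieces not yet dropped (sum over which currently-grounded one goes next):
  1 to go: {2} 1  {3} 1  {4} 1
  2 to go: {1,2} 1  {2,3} 2  {2,4} 2  {3,4} 2
  3 to go: {0,1,2} 1  {1,2,3} 3  {1,2,4} 3  {2,3,4} 6
  if 0:k drops first: 12 orders
  if 3:j drops first: 4 orders
  if 4:m drops first: 4 orders
heap linearizations: 20

20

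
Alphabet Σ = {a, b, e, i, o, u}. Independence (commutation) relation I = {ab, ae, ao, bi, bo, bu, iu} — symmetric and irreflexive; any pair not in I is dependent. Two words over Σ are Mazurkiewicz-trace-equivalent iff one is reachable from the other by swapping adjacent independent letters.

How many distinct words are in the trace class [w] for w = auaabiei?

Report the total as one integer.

6

piece 0:a — minimal
piece 1:u rests on {0:a}
piece 2:a rests on {1:u}
piece 3:a rests on {2:a}
piece 4:b — minimal
piece 5:i rests on {3:a}
piece 6:e rests on {4:b, 5:i}
piece 7:i rests on {6:e}
minimal pieces: {0:a, 4:b}
ways to finish when only these pieces remain (= sum over removing one remaining piece with nothing left below it):
  1 left: {7}→1
  2 left: {6,7}→1
  3 left: {4,6,7}→1  {5,6,7}→1
  4 left: {3,5,6,7}→1  {4,5,6,7}→2
  5 left: {2,3,5,6,7}→1  {3,4,5,6,7}→3
  6 left: {1,2,3,5,6,7}→1  {2,3,4,5,6,7}→4
  placing 0:a first → 5 extensions
  placing 4:b first → 1 extensions
total linear extensions = 6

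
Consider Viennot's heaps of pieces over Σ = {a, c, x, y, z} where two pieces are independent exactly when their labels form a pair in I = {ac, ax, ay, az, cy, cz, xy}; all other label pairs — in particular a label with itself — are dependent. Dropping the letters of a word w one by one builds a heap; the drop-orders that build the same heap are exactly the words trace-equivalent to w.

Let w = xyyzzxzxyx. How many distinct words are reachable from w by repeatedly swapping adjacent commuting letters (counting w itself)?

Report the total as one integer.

9

drop 0:x onto floor
drop 1:y onto floor
drop 2:y onto {1:y}
drop 3:z onto {0:x, 2:y}
drop 4:z onto {3:z}
drop 5:x onto {4:z}
drop 6:z onto {5:x}
drop 7:x onto {6:z}
drop 8:y onto {6:z}
drop 9:x onto {7:x}
ground layer = {0:x, 1:y}
drop-orders for the pieces not yet dropped (sum over which currently-grounded one goes next):
  1 to go: {8} 1  {9} 1
  2 to go: {7,9} 1  {8,9} 2
  3 to go: {7,8,9} 3
  4 to go: {6,7,8,9} 3
  5 to go: {5,6,7,8,9} 3
  6 to go: {4,5,6,7,8,9} 3
  7 to go: {3,4,5,6,7,8,9} 3
  8 to go: {0,3,4,5,6,7,8,9} 3  {2,3,4,5,6,7,8,9} 3
  if 0:x drops first: 3 orders
  if 1:y drops first: 6 orders
heap linearizations: 9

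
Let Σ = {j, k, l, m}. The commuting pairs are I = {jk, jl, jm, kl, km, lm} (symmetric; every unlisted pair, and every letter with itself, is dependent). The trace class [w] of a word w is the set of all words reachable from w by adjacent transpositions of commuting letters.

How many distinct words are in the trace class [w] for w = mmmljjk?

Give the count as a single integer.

420

piece 0:m — minimal
piece 1:m rests on {0:m}
piece 2:m rests on {1:m}
piece 3:l — minimal
piece 4:j — minimal
piece 5:j rests on {4:j}
piece 6:k — minimal
minimal pieces: {0:m, 3:l, 4:j, 6:k}
ways to finish when only these pieces remain (= sum over removing one remaining piece with nothing left below it):
  1 left: {2}→1  {3}→1  {5}→1  {6}→1
  2 left: {1,2}→1  {2,3}→2  {2,5}→2  {2,6}→2  {3,5}→2  {3,6}→2  {4,5}→1  {5,6}→2
  3 left: {0,1,2}→1  {1,2,3}→3  {1,2,5}→3  {1,2,6}→3  {2,3,5}→6  {2,3,6}→6  {2,4,5}→3  {2,5,6}→6  {3,4,5}→3  {3,5,6}→6  {4,5,6}→3
  4 left: {0,1,2,3}→4  {0,1,2,5}→4  {0,1,2,6}→4  {1,2,3,5}→12  {1,2,3,6}→12  {1,2,4,5}→6  {1,2,5,6}→12  {2,3,4,5}→12  {2,3,5,6}→24  {2,4,5,6}→12  {3,4,5,6}→12
  5 left: {0,1,2,3,5}→20  {0,1,2,3,6}→20  {0,1,2,4,5}→10  {0,1,2,5,6}→20  {1,2,3,4,5}→30  {1,2,3,5,6}→60  {1,2,4,5,6}→30  {2,3,4,5,6}→60
  placing 0:m first → 180 extensions
  placing 3:l first → 60 extensions
  placing 4:j first → 120 extensions
  placing 6:k first → 60 extensions
total linear extensions = 420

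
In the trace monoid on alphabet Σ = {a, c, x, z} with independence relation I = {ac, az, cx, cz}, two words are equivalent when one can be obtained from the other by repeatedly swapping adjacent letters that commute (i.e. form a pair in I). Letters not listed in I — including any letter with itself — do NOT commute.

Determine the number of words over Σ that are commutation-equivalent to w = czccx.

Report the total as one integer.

drop 0:c onto floor
drop 1:z onto floor
drop 2:c onto {0:c}
drop 3:c onto {2:c}
drop 4:x onto {1:z}
ground layer = {0:c, 1:z}
drop-orders for the pieces not yet dropped (sum over which currently-grounded one goes next):
  1 to go: {3} 1  {4} 1
  2 to go: {1,4} 1  {2,3} 1  {3,4} 2
  3 to go: {0,2,3} 1  {1,3,4} 3  {2,3,4} 3
  if 0:c drops first: 6 orders
  if 1:z drops first: 4 orders
heap linearizations: 10

10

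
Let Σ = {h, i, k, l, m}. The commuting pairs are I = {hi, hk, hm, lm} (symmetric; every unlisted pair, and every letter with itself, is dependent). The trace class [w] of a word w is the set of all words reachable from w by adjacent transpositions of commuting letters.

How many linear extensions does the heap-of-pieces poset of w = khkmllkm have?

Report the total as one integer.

10

0(k) covers ∅
1(h) covers ∅
2(k) covers 0:k
3(m) covers 2:k
4(l) covers 1:h, 2:k
5(l) covers 4:l
6(k) covers 3:m, 5:l
7(m) covers 6:k
floor of heap: 0:k, 1:h
completions by unplaced set U, small U first (add the entries for U minus each lowest piece of U):
  |U|=1: {7}:1
  |U|=2: {6,7}:1
  |U|=3: {3,6,7}:1  {5,6,7}:1
  |U|=4: {3,5,6,7}:2  {4,5,6,7}:1
  |U|=5: {1,4,5,6,7}:1  {3,4,5,6,7}:3
  |U|=6: {1,3,4,5,6,7}:4  {2,3,4,5,6,7}:3
  start at 0(k): 7
  start at 1(h): 3
sum over floor = 10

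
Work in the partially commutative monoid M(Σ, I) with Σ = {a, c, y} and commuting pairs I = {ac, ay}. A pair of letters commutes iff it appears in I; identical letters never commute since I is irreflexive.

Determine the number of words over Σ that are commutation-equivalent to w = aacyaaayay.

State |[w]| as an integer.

210

drop 0:a onto floor
drop 1:a onto {0:a}
drop 2:c onto floor
drop 3:y onto {2:c}
drop 4:a onto {1:a}
drop 5:a onto {4:a}
drop 6:a onto {5:a}
drop 7:y onto {3:y}
drop 8:a onto {6:a}
drop 9:y onto {7:y}
ground layer = {0:a, 2:c}
drop-orders for the pieces not yet dropped (sum over which currently-grounded one goes next):
  1 to go: {8} 1  {9} 1
  2 to go: {6,8} 1  {7,9} 1  {8,9} 2
  3 to go: {3,7,9} 1  {5,6,8} 1  {6,8,9} 3  {7,8,9} 3
  4 to go: {2,3,7,9} 1  {3,7,8,9} 4  {4,5,6,8} 1  {5,6,8,9} 4  {6,7,8,9} 6
  5 to go: {1,4,5,6,8} 1  {2,3,7,8,9} 5  {3,6,7,8,9} 10  {4,5,6,8,9} 5  {5,6,7,8,9} 10
  6 to go: {0,1,4,5,6,8} 1  {1,4,5,6,8,9} 6  {2,3,6,7,8,9} 15  {3,5,6,7,8,9} 20  {4,5,6,7,8,9} 15
  7 to go: {0,1,4,5,6,8,9} 7  {1,4,5,6,7,8,9} 21  {2,3,5,6,7,8,9} 35  {3,4,5,6,7,8,9} 35
  8 to go: {0,1,4,5,6,7,8,9} 28  {1,3,4,5,6,7,8,9} 56  {2,3,4,5,6,7,8,9} 70
  if 0:a drops first: 126 orders
  if 2:c drops first: 84 orders
heap linearizations: 210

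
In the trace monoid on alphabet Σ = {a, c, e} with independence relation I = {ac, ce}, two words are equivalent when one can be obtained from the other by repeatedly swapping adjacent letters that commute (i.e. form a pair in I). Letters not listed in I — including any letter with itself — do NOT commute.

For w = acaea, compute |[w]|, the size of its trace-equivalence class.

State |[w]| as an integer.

5

#0=a has no predecessor
#1=c has no predecessor
#2=a depends on [0:a]
#3=e depends on [2:a]
#4=a depends on [3:e]
sources: [0:a, 1:c]
N(rest) = Σ N(rest − s) over sources s of rest; N(one piece) = 1:
  size 1 → [1]=1  [4]=1
  size 2 → [1,4]=2  [3,4]=1
  size 3 → [1,3,4]=3  [2,3,4]=1
  first=0(a) contributes 4
  first=1(c) contributes 1
|[w]| = 5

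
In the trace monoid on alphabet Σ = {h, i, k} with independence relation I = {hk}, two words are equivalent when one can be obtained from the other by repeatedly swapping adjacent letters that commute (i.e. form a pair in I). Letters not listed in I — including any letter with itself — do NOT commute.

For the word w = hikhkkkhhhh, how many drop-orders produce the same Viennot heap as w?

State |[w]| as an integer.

126

drop 0:h onto floor
drop 1:i onto {0:h}
drop 2:k onto {1:i}
drop 3:h onto {1:i}
drop 4:k onto {2:k}
drop 5:k onto {4:k}
drop 6:k onto {5:k}
drop 7:h onto {3:h}
drop 8:h onto {7:h}
drop 9:h onto {8:h}
drop 10:h onto {9:h}
ground layer = {0:h}
drop-orders for the pieces not yet dropped (sum over which currently-grounded one goes next):
  1 to go: {6} 1  {10} 1
  2 to go: {5,6} 1  {6,10} 2  {9,10} 1
  3 to go: {4,5,6} 1  {5,6,10} 3  {6,9,10} 3  {8,9,10} 1
  4 to go: {2,4,5,6} 1  {4,5,6,10} 4  {5,6,9,10} 6  {6,8,9,10} 4  {7,8,9,10} 1
  5 to go: {2,4,5,6,10} 5  {3,7,8,9,10} 1  {4,5,6,9,10} 10  {5,6,8,9,10} 10  {6,7,8,9,10} 5
  6 to go: {2,4,5,6,9,10} 15  {3,6,7,8,9,10} 6  {4,5,6,8,9,10} 20  {5,6,7,8,9,10} 15
  7 to go: {2,4,5,6,8,9,10} 35  {3,5,6,7,8,9,10} 21  {4,5,6,7,8,9,10} 35
  8 to go: {2,4,5,6,7,8,9,10} 70  {3,4,5,6,7,8,9,10} 56
  9 to go: {2,3,4,5,6,7,8,9,10} 126
  if 0:h drops first: 126 orders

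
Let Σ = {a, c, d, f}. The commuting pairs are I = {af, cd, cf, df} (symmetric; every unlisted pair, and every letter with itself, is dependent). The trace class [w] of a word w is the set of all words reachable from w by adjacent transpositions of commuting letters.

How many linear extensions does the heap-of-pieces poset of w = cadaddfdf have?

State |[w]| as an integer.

36

piece 0:c — minimal
piece 1:a rests on {0:c}
piece 2:d rests on {1:a}
piece 3:a rests on {2:d}
piece 4:d rests on {3:a}
piece 5:d rests on {4:d}
piece 6:f — minimal
piece 7:d rests on {5:d}
piece 8:f rests on {6:f}
minimal pieces: {0:c, 6:f}
ways to finish when only these pieces remain (= sum over removing one remaining piece with nothing left below it):
  1 left: {7}→1  {8}→1
  2 left: {5,7}→1  {6,8}→1  {7,8}→2
  3 left: {4,5,7}→1  {5,7,8}→3  {6,7,8}→3
  4 left: {3,4,5,7}→1  {4,5,7,8}→4  {5,6,7,8}→6
  5 left: {2,3,4,5,7}→1  {3,4,5,7,8}→5  {4,5,6,7,8}→10
  6 left: {1,2,3,4,5,7}→1  {2,3,4,5,7,8}→6  {3,4,5,6,7,8}→15
  7 left: {0,1,2,3,4,5,7}→1  {1,2,3,4,5,7,8}→7  {2,3,4,5,6,7,8}→21
  placing 0:c first → 28 extensions
  placing 6:f first → 8 extensions
total linear extensions = 36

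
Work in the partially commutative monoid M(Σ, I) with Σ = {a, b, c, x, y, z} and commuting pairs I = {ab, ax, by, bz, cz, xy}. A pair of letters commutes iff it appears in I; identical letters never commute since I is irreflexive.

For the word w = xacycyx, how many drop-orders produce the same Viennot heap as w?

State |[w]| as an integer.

#0=x has no predecessor
#1=a has no predecessor
#2=c depends on [0:x, 1:a]
#3=y depends on [2:c]
#4=c depends on [3:y]
#5=y depends on [4:c]
#6=x depends on [4:c]
sources: [0:x, 1:a]
N(rest) = Σ N(rest − s) over sources s of rest; N(one piece) = 1:
  size 1 → [5]=1  [6]=1
  size 2 → [5,6]=2
  size 3 → [4,5,6]=2
  size 4 → [3,4,5,6]=2
  size 5 → [2,3,4,5,6]=2
  first=0(x) contributes 2
  first=1(a) contributes 2
|[w]| = 4

4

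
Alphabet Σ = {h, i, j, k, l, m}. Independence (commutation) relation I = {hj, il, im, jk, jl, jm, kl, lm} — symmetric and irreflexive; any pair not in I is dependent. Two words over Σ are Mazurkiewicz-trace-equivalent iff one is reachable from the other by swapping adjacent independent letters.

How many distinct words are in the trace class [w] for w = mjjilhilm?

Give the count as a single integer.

drop 0:m onto floor
drop 1:j onto floor
drop 2:j onto {1:j}
drop 3:i onto {2:j}
drop 4:l onto floor
drop 5:h onto {0:m, 3:i, 4:l}
drop 6:i onto {5:h}
drop 7:l onto {5:h}
drop 8:m onto {5:h}
ground layer = {0:m, 1:j, 4:l}
drop-orders for the pieces not yet dropped (sum over which currently-grounded one goes next):
  1 to go: {6} 1  {7} 1  {8} 1
  2 to go: {6,7} 2  {6,8} 2  {7,8} 2
  3 to go: {6,7,8} 6
  4 to go: {5,6,7,8} 6
  5 to go: {0,5,6,7,8} 6  {3,5,6,7,8} 6  {4,5,6,7,8} 6
  6 to go: {0,3,5,6,7,8} 12  {0,4,5,6,7,8} 12  {2,3,5,6,7,8} 6  {3,4,5,6,7,8} 12
  7 to go: {0,2,3,5,6,7,8} 18  {0,3,4,5,6,7,8} 36  {1,2,3,5,6,7,8} 6  {2,3,4,5,6,7,8} 18
  if 0:m drops first: 24 orders
  if 1:j drops first: 72 orders
  if 4:l drops first: 24 orders
heap linearizations: 120

120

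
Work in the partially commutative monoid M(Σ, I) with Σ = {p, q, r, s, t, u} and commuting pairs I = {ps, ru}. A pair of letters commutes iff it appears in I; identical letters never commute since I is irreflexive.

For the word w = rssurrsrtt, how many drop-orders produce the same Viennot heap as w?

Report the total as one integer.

3

0(r) covers ∅
1(s) covers 0:r
2(s) covers 1:s
3(u) covers 2:s
4(r) covers 2:s
5(r) covers 4:r
6(s) covers 3:u, 5:r
7(r) covers 6:s
8(t) covers 7:r
9(t) covers 8:t
floor of heap: 0:r
completions by unplaced set U, small U first (add the entries for U minus each lowest piece of U):
  |U|=1: {9}:1
  |U|=2: {8,9}:1
  |U|=3: {7,8,9}:1
  |U|=4: {6,7,8,9}:1
  |U|=5: {3,6,7,8,9}:1  {5,6,7,8,9}:1
  |U|=6: {3,5,6,7,8,9}:2  {4,5,6,7,8,9}:1
  |U|=7: {3,4,5,6,7,8,9}:3
  |U|=8: {2,3,4,5,6,7,8,9}:3
  start at 0(r): 3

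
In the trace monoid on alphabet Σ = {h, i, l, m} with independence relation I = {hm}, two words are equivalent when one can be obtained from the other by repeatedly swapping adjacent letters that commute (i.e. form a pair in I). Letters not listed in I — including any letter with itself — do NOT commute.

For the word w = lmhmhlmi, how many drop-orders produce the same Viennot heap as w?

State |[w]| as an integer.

piece 0:l — minimal
piece 1:m rests on {0:l}
piece 2:h rests on {0:l}
piece 3:m rests on {1:m}
piece 4:h rests on {2:h}
piece 5:l rests on {3:m, 4:h}
piece 6:m rests on {5:l}
piece 7:i rests on {6:m}
minimal pieces: {0:l}
ways to finish when only these pieces remain (= sum over removing one remaining piece with nothing left below it):
  1 left: {7}→1
  2 left: {6,7}→1
  3 left: {5,6,7}→1
  4 left: {3,5,6,7}→1  {4,5,6,7}→1
  5 left: {1,3,5,6,7}→1  {2,4,5,6,7}→1  {3,4,5,6,7}→2
  6 left: {1,3,4,5,6,7}→3  {2,3,4,5,6,7}→3
  placing 0:l first → 6 extensions

6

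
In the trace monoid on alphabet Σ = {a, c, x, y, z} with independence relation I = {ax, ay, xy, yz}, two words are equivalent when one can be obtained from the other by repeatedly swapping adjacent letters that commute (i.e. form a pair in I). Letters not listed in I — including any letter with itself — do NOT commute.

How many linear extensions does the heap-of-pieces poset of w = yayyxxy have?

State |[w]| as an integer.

105

0(y) covers ∅
1(a) covers ∅
2(y) covers 0:y
3(y) covers 2:y
4(x) covers ∅
5(x) covers 4:x
6(y) covers 3:y
floor of heap: 0:y, 1:a, 4:x
completions by unplaced set U, small U first (add the entries for U minus each lowest piece of U):
  |U|=1: {1}:1  {5}:1  {6}:1
  |U|=2: {1,5}:2  {1,6}:2  {3,6}:1  {4,5}:1  {5,6}:2
  |U|=3: {1,3,6}:3  {1,4,5}:3  {1,5,6}:6  {2,3,6}:1  {3,5,6}:3  {4,5,6}:3
  |U|=4: {0,2,3,6}:1  {1,2,3,6}:4  {1,3,5,6}:12  {1,4,5,6}:12  {2,3,5,6}:4  {3,4,5,6}:6
  |U|=5: {0,1,2,3,6}:5  {0,2,3,5,6}:5  {1,2,3,5,6}:20  {1,3,4,5,6}:30  {2,3,4,5,6}:10
  start at 0(y): 60
  start at 1(a): 15
  start at 4(x): 30
sum over floor = 105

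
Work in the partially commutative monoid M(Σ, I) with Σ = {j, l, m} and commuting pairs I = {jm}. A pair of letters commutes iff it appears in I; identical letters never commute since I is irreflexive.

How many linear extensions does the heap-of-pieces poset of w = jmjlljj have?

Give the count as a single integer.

3

#0=j has no predecessor
#1=m has no predecessor
#2=j depends on [0:j]
#3=l depends on [1:m, 2:j]
#4=l depends on [3:l]
#5=j depends on [4:l]
#6=j depends on [5:j]
sources: [0:j, 1:m]
N(rest) = Σ N(rest − s) over sources s of rest; N(one piece) = 1:
  size 1 → [6]=1
  size 2 → [5,6]=1
  size 3 → [4,5,6]=1
  size 4 → [3,4,5,6]=1
  size 5 → [1,3,4,5,6]=1  [2,3,4,5,6]=1
  first=0(j) contributes 2
  first=1(m) contributes 1
|[w]| = 3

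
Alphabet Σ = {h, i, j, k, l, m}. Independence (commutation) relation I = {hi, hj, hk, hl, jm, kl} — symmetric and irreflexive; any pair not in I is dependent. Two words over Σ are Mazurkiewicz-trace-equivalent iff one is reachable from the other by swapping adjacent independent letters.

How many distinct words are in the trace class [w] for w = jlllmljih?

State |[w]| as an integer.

4

#0=j has no predecessor
#1=l depends on [0:j]
#2=l depends on [1:l]
#3=l depends on [2:l]
#4=m depends on [3:l]
#5=l depends on [4:m]
#6=j depends on [5:l]
#7=i depends on [6:j]
#8=h depends on [4:m]
sources: [0:j]
N(rest) = Σ N(rest − s) over sources s of rest; N(one piece) = 1:
  size 1 → [7]=1  [8]=1
  size 2 → [6,7]=1  [7,8]=2
  size 3 → [5,6,7]=1  [6,7,8]=3
  size 4 → [5,6,7,8]=4
  size 5 → [4,5,6,7,8]=4
  size 6 → [3,4,5,6,7,8]=4
  size 7 → [2,3,4,5,6,7,8]=4
  first=0(j) contributes 4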